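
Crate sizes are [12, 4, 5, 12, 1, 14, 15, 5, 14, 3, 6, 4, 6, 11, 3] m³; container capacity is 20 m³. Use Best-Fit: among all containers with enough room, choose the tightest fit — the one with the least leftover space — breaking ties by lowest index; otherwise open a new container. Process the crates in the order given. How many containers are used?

6

container 1: place 12 m³, 8 m³ left
container 1: place 4 m³, 4 m³ left
container 2: place 5 m³, 15 m³ left
container 2: place 12 m³, 3 m³ left
container 2: place 1 m³, 2 m³ left
container 3: place 14 m³, 6 m³ left
container 4: place 15 m³, 5 m³ left
container 4: place 5 m³, 0 m³ left
container 5: place 14 m³, 6 m³ left
container 1: place 3 m³, 1 m³ left
container 3: place 6 m³, 0 m³ left
container 5: place 4 m³, 2 m³ left
container 6: place 6 m³, 14 m³ left
container 6: place 11 m³, 3 m³ left
container 6: place 3 m³, 0 m³ left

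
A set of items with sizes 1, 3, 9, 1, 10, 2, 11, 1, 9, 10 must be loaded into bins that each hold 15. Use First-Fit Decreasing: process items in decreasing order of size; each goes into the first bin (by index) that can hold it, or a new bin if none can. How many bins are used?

5

Sorted descending: 11, 10, 10, 9, 9, 3, 2, 1, 1, 1.
11 → bin 1 (remaining 4)
10 → bin 2 (remaining 5)
10 → bin 3 (remaining 5)
9 → bin 4 (remaining 6)
9 → bin 5 (remaining 6)
3 → bin 1 (remaining 1)
2 → bin 2 (remaining 3)
1 → bin 1 (remaining 0)
1 → bin 2 (remaining 2)
1 → bin 2 (remaining 1)
Final bins: [11,3,1] [10,2,1,1] [10] [9] [9].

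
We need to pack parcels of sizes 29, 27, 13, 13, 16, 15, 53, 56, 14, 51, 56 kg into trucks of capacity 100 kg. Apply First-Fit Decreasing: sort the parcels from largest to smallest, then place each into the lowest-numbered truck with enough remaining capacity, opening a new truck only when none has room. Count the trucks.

Sorted descending: 56, 56, 53, 51, 29, 27, 16, 15, 14, 13, 13.
Put 56 kg in truck 1; 44 kg remain.
Put 56 kg in truck 2; 44 kg remain.
Put 53 kg in truck 3; 47 kg remain.
Put 51 kg in truck 4; 49 kg remain.
Put 29 kg in truck 1; 15 kg remain.
Put 27 kg in truck 2; 17 kg remain.
Put 16 kg in truck 2; 1 kg remain.
Put 15 kg in truck 1; 0 kg remain.
Put 14 kg in truck 3; 33 kg remain.
Put 13 kg in truck 3; 20 kg remain.
Put 13 kg in truck 3; 7 kg remain.
Final trucks: [56,29,15] [56,27,16] [53,14,13,13] [51].

4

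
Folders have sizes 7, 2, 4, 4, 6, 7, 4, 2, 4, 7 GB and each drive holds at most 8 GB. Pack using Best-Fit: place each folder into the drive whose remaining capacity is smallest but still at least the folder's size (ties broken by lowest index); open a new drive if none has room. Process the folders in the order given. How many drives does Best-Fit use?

7 drives

7 GB → drive 1 (remaining 1 GB)
2 GB → drive 2 (remaining 6 GB)
4 GB → drive 2 (remaining 2 GB)
4 GB → drive 3 (remaining 4 GB)
6 GB → drive 4 (remaining 2 GB)
7 GB → drive 5 (remaining 1 GB)
4 GB → drive 3 (remaining 0 GB)
2 GB → drive 2 (remaining 0 GB)
4 GB → drive 6 (remaining 4 GB)
7 GB → drive 7 (remaining 1 GB)
Final drives: [7] [2,4,2] [4,4] [6] [7] [4] [7].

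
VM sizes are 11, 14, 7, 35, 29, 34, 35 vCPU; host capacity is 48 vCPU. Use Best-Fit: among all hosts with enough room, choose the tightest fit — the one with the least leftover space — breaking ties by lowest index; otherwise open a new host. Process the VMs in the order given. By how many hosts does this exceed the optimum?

Best-Fit: [11,14,7] [35] [29] [34] [35] → 5 hosts.
Total size 165 vCPU; any packing needs at least ⌈165/48⌉ = 4 hosts.
An optimal packing achieves that bound: [35,11] [35,7] [34,14] [29] → 4 hosts.
Excess: 5 − 4 = 1.

1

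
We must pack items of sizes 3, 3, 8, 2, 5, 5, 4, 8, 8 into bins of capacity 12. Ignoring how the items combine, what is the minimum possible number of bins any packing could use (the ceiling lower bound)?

4

Total size = 3 + 3 + 8 + 2 + 5 + 5 + 4 + 8 + 8 = 46.
⌈46 / 12⌉ = 4.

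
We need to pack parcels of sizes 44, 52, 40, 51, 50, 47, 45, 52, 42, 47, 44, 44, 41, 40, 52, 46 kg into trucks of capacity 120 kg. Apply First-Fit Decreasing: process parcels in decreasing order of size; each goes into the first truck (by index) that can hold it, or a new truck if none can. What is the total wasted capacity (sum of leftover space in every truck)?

Sorted descending: 52, 52, 52, 51, 50, 47, 47, 46, 45, 44, 44, 44, 42, 41, 40, 40.
52 kg → truck 1 (remaining 68 kg)
52 kg → truck 1 (remaining 16 kg)
52 kg → truck 2 (remaining 68 kg)
51 kg → truck 2 (remaining 17 kg)
50 kg → truck 3 (remaining 70 kg)
47 kg → truck 3 (remaining 23 kg)
47 kg → truck 4 (remaining 73 kg)
46 kg → truck 4 (remaining 27 kg)
45 kg → truck 5 (remaining 75 kg)
44 kg → truck 5 (remaining 31 kg)
44 kg → truck 6 (remaining 76 kg)
44 kg → truck 6 (remaining 32 kg)
42 kg → truck 7 (remaining 78 kg)
41 kg → truck 7 (remaining 37 kg)
40 kg → truck 8 (remaining 80 kg)
40 kg → truck 8 (remaining 40 kg)
8 trucks × 120 kg = 960 kg; used 737 kg; unused 223 kg.

223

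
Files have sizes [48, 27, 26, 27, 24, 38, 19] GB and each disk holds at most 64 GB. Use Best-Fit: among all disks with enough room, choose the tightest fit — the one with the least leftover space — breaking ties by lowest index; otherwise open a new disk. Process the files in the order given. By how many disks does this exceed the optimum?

Best-Fit: [48] [27,26] [27,24] [38,19] → 4 disks.
Total size 209 GB; any packing needs at least ⌈209/64⌉ = 4 disks.
So 4 is already optimal.

0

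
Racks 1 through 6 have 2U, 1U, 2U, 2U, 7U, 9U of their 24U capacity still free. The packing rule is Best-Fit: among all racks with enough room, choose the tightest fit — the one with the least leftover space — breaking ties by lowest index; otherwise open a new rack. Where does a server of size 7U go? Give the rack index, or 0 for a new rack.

5

Racks with room: rack 5 (7U), rack 6 (9U).
Tightest fit is rack 5 with 7U free.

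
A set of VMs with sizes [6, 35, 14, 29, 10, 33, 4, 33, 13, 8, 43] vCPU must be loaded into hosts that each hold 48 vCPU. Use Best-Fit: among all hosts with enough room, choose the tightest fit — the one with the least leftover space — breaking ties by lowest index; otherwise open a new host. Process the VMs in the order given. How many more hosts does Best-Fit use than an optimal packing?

Best-Fit: [6,35] [14,29,4] [10,33] [33,13] [8] [43] → 6 hosts.
Total size 228 vCPU; any packing needs at least ⌈228/48⌉ = 5 hosts.
An optimal packing achieves that bound: [43,4] [35,13] [33,14] [33,10] [29,8,6] → 5 hosts.
Excess: 6 − 5 = 1.

1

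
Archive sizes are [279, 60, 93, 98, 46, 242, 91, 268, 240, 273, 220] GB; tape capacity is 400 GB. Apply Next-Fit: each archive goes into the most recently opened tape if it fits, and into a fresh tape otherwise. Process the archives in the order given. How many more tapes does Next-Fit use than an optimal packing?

Next-Fit: [279,60] [93,98,46] [242,91] [268] [240] [273] [220] → 7 tapes.
6 archives exceed 200 GB (half the capacity), and no two of those can share a tape, so at least 6 tapes are needed.
An optimal packing achieves that bound: [279,98] [273,93] [268,91] [242,60,46] [240] [220] → 6 tapes.
Excess: 7 − 6 = 1.

1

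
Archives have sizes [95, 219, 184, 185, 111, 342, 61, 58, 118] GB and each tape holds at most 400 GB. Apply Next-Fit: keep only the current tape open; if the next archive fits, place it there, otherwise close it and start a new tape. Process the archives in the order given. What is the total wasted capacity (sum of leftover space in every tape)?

627

95 GB → tape 1 (remaining 305 GB)
219 GB → tape 1 (remaining 86 GB)
184 GB → tape 2 (remaining 216 GB)
185 GB → tape 2 (remaining 31 GB)
111 GB → tape 3 (remaining 289 GB)
342 GB → tape 4 (remaining 58 GB)
61 GB → tape 5 (remaining 339 GB)
58 GB → tape 5 (remaining 281 GB)
118 GB → tape 5 (remaining 163 GB)
5 tapes × 400 GB = 2000 GB; used 1373 GB; unused 627 GB.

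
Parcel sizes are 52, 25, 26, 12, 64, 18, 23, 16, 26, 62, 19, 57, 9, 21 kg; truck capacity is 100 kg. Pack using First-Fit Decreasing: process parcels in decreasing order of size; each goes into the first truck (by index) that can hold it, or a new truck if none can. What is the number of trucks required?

5

Sorted descending: 64, 62, 57, 52, 26, 26, 25, 23, 21, 19, 18, 16, 12, 9.
64 kg → truck 1 (remaining 36 kg)
62 kg → truck 2 (remaining 38 kg)
57 kg → truck 3 (remaining 43 kg)
52 kg → truck 4 (remaining 48 kg)
26 kg → truck 1 (remaining 10 kg)
26 kg → truck 2 (remaining 12 kg)
25 kg → truck 3 (remaining 18 kg)
23 kg → truck 4 (remaining 25 kg)
21 kg → truck 4 (remaining 4 kg)
19 kg → truck 5 (remaining 81 kg)
18 kg → truck 3 (remaining 0 kg)
16 kg → truck 5 (remaining 65 kg)
12 kg → truck 2 (remaining 0 kg)
9 kg → truck 1 (remaining 1 kg)
Final trucks: [64,26,9] [62,26,12] [57,25,18] [52,23,21] [19,16].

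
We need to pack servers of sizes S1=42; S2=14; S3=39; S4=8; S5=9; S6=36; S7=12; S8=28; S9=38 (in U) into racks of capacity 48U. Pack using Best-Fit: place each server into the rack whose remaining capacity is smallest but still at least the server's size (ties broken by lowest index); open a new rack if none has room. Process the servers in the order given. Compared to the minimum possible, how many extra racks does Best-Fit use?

1

Best-Fit: [42] [14,9] [39,8] [36,12] [28] [38] → 6 racks.
Total size 226U; any packing needs at least ⌈226/48⌉ = 5 racks.
An optimal packing achieves that bound: [42] [39,9] [38,8] [36,12] [28,14] → 5 racks.
Excess: 6 − 5 = 1.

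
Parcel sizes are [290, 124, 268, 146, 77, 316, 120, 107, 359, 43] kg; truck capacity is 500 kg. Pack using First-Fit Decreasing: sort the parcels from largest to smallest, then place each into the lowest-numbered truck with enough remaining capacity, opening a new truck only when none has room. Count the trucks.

Sorted descending: 359, 316, 290, 268, 146, 124, 120, 107, 77, 43.
Put 359 kg in truck 1; 141 kg remain.
Put 316 kg in truck 2; 184 kg remain.
Put 290 kg in truck 3; 210 kg remain.
Put 268 kg in truck 4; 232 kg remain.
Put 146 kg in truck 2; 38 kg remain.
Put 124 kg in truck 1; 17 kg remain.
Put 120 kg in truck 3; 90 kg remain.
Put 107 kg in truck 4; 125 kg remain.
Put 77 kg in truck 3; 13 kg remain.
Put 43 kg in truck 4; 82 kg remain.

4 trucks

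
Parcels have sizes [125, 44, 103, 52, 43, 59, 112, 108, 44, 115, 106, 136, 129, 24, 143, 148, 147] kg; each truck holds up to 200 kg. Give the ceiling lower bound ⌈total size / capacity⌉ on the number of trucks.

Total size = 125 + 44 + 103 + 52 + 43 + 59 + 112 + 108 + 44 + 115 + 106 + 136 + 129 + 24 + 143 + 148 + 147 = 1638 kg.
⌈1638 / 200⌉ = 9.

9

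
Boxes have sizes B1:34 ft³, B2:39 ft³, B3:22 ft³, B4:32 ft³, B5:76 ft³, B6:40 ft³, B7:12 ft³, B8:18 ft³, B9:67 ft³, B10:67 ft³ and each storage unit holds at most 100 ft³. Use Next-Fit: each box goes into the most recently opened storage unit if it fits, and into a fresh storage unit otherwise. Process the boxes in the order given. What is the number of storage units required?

Put B1 (34 ft³) in storage unit 1; 66 ft³ remain.
Put B2 (39 ft³) in storage unit 1; 27 ft³ remain.
Put B3 (22 ft³) in storage unit 1; 5 ft³ remain.
Put B4 (32 ft³) in storage unit 2; 68 ft³ remain.
Put B5 (76 ft³) in storage unit 3; 24 ft³ remain.
Put B6 (40 ft³) in storage unit 4; 60 ft³ remain.
Put B7 (12 ft³) in storage unit 4; 48 ft³ remain.
Put B8 (18 ft³) in storage unit 4; 30 ft³ remain.
Put B9 (67 ft³) in storage unit 5; 33 ft³ remain.
Put B10 (67 ft³) in storage unit 6; 33 ft³ remain.

6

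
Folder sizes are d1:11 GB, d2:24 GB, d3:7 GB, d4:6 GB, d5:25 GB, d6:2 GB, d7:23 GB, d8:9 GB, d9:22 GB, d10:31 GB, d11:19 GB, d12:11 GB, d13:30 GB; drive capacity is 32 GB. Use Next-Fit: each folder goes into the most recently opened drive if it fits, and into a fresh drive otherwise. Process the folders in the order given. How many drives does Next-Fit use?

8 drives

d1 (11 GB) → drive 1 (remaining 21 GB)
d2 (24 GB) → drive 2 (remaining 8 GB)
d3 (7 GB) → drive 2 (remaining 1 GB)
d4 (6 GB) → drive 3 (remaining 26 GB)
d5 (25 GB) → drive 3 (remaining 1 GB)
d6 (2 GB) → drive 4 (remaining 30 GB)
d7 (23 GB) → drive 4 (remaining 7 GB)
d8 (9 GB) → drive 5 (remaining 23 GB)
d9 (22 GB) → drive 5 (remaining 1 GB)
d10 (31 GB) → drive 6 (remaining 1 GB)
d11 (19 GB) → drive 7 (remaining 13 GB)
d12 (11 GB) → drive 7 (remaining 2 GB)
d13 (30 GB) → drive 8 (remaining 2 GB)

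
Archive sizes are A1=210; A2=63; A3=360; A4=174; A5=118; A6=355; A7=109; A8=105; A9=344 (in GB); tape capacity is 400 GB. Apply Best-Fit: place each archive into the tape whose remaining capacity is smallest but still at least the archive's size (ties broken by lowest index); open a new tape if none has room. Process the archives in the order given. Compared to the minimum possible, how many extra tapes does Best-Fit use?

Best-Fit: [210,63,118] [360] [174,109,105] [355] [344] → 5 tapes.
Total size 1838 GB; any packing needs at least ⌈1838/400⌉ = 5 tapes.
So 5 is already optimal.

0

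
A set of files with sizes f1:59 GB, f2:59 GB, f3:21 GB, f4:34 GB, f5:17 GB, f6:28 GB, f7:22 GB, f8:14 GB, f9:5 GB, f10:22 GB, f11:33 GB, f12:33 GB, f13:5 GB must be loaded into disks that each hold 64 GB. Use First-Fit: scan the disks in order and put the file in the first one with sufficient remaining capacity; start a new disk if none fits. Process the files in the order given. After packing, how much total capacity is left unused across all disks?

Put f1 (59 GB) in disk 1; 5 GB remain.
Put f2 (59 GB) in disk 2; 5 GB remain.
Put f3 (21 GB) in disk 3; 43 GB remain.
Put f4 (34 GB) in disk 3; 9 GB remain.
Put f5 (17 GB) in disk 4; 47 GB remain.
Put f6 (28 GB) in disk 4; 19 GB remain.
Put f7 (22 GB) in disk 5; 42 GB remain.
Put f8 (14 GB) in disk 4; 5 GB remain.
Put f9 (5 GB) in disk 1; 0 GB remain.
Put f10 (22 GB) in disk 5; 20 GB remain.
Put f11 (33 GB) in disk 6; 31 GB remain.
Put f12 (33 GB) in disk 7; 31 GB remain.
Put f13 (5 GB) in disk 2; 0 GB remain.
7 disks × 64 GB = 448 GB; used 352 GB; unused 96 GB.

96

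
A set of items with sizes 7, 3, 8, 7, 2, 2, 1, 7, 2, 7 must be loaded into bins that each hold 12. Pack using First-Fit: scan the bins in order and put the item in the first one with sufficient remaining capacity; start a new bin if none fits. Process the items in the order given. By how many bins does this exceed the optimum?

0

First-Fit: [7,3,2] [8,2,1] [7,2] [7] [7] → 5 bins.
5 items exceed 6 (half the capacity), and no two of those can share a bin, so at least 5 bins are needed.
So 5 is already optimal.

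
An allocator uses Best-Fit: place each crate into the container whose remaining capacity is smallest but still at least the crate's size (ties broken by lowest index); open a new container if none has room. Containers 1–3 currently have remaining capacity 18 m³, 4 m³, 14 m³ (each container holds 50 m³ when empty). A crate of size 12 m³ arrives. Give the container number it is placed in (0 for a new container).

Containers with room: container 1 (18 m³), container 3 (14 m³).
Tightest fit is container 3 with 14 m³ free.

3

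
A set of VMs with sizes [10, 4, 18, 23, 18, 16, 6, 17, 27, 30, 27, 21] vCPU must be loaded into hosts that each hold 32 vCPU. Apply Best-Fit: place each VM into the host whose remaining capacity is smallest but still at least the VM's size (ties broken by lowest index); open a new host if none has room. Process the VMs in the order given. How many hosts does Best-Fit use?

9 hosts

Put 10 vCPU in host 1; 22 vCPU remain.
Put 4 vCPU in host 1; 18 vCPU remain.
Put 18 vCPU in host 1; 0 vCPU remain.
Put 23 vCPU in host 2; 9 vCPU remain.
Put 18 vCPU in host 3; 14 vCPU remain.
Put 16 vCPU in host 4; 16 vCPU remain.
Put 6 vCPU in host 2; 3 vCPU remain.
Put 17 vCPU in host 5; 15 vCPU remain.
Put 27 vCPU in host 6; 5 vCPU remain.
Put 30 vCPU in host 7; 2 vCPU remain.
Put 27 vCPU in host 8; 5 vCPU remain.
Put 21 vCPU in host 9; 11 vCPU remain.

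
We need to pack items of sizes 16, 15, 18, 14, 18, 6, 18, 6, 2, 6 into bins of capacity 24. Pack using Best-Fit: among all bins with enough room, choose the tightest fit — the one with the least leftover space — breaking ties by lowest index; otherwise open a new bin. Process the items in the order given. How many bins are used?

6

16 → bin 1 (remaining 8)
15 → bin 2 (remaining 9)
18 → bin 3 (remaining 6)
14 → bin 4 (remaining 10)
18 → bin 5 (remaining 6)
6 → bin 3 (remaining 0)
18 → bin 6 (remaining 6)
6 → bin 5 (remaining 0)
2 → bin 6 (remaining 4)
6 → bin 1 (remaining 2)
Final bins: [16,6] [15] [18,6] [14] [18,6] [18,2].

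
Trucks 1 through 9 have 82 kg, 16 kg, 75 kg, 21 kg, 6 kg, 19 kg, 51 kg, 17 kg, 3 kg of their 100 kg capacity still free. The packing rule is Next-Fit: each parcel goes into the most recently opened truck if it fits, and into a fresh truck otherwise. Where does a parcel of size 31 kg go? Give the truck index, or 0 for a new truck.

Next-Fit only looks at truck 9, which has 3 kg free.
31 kg does not fit, so a new truck is opened.

0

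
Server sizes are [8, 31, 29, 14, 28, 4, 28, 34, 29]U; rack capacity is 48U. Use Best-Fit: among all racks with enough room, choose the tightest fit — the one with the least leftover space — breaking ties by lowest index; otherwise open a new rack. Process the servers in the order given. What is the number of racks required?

rack 1: place 8U, 40U left
rack 1: place 31U, 9U left
rack 2: place 29U, 19U left
rack 2: place 14U, 5U left
rack 3: place 28U, 20U left
rack 2: place 4U, 1U left
rack 4: place 28U, 20U left
rack 5: place 34U, 14U left
rack 6: place 29U, 19U left

6 racks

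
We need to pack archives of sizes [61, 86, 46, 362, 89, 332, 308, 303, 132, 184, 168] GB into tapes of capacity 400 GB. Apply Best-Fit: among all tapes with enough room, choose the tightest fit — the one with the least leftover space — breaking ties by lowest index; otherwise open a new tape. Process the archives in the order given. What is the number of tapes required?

7

Put 61 GB in tape 1; 339 GB remain.
Put 86 GB in tape 1; 253 GB remain.
Put 46 GB in tape 1; 207 GB remain.
Put 362 GB in tape 2; 38 GB remain.
Put 89 GB in tape 1; 118 GB remain.
Put 332 GB in tape 3; 68 GB remain.
Put 308 GB in tape 4; 92 GB remain.
Put 303 GB in tape 5; 97 GB remain.
Put 132 GB in tape 6; 268 GB remain.
Put 184 GB in tape 6; 84 GB remain.
Put 168 GB in tape 7; 232 GB remain.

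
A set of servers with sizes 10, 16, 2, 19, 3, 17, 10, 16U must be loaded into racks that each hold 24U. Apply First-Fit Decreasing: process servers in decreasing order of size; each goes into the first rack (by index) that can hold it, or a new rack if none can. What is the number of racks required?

Sorted descending: 19, 17, 16, 16, 10, 10, 3, 2.
19U → rack 1 (remaining 5U)
17U → rack 2 (remaining 7U)
16U → rack 3 (remaining 8U)
16U → rack 4 (remaining 8U)
10U → rack 5 (remaining 14U)
10U → rack 5 (remaining 4U)
3U → rack 1 (remaining 2U)
2U → rack 1 (remaining 0U)

5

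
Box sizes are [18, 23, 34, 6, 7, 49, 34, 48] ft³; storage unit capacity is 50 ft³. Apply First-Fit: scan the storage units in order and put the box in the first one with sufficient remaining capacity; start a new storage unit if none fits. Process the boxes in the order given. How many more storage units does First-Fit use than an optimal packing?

First-Fit: [18,23,6] [34,7] [49] [34] [48] → 5 storage units.
Total size 219 ft³; any packing needs at least ⌈219/50⌉ = 5 storage units.
So 5 is already optimal.

0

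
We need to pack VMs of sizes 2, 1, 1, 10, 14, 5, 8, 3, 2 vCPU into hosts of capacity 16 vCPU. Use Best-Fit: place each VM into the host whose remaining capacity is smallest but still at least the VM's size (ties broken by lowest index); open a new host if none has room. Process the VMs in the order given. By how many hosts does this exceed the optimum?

Best-Fit: [2,1,1,10,2] [14] [5,8,3] → 3 hosts.
Total size 46 vCPU; any packing needs at least ⌈46/16⌉ = 3 hosts.
So 3 is already optimal.

0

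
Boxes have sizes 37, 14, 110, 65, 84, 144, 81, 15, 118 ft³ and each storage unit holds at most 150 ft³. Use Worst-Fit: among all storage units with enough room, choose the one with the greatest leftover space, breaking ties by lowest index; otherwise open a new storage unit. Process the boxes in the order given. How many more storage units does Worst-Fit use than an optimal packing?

1

Worst-Fit: [37,14,65] [110] [84] [144] [81,15] [118] → 6 storage units.
Total size 668 ft³; any packing needs at least ⌈668/150⌉ = 5 storage units.
An optimal packing achieves that bound: [144] [118,15,14] [110,37] [84,65] [81] → 5 storage units.
Excess: 6 − 5 = 1.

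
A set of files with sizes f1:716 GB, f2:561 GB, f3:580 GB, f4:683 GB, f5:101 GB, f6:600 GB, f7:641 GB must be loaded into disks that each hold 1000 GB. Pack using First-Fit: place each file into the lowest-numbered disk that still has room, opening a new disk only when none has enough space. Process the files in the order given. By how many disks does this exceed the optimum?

First-Fit: [716,101] [561] [580] [683] [600] [641] → 6 disks.
6 files exceed 500 GB (half the capacity), and no two of those can share a disk, so at least 6 disks are needed.
So 6 is already optimal.

0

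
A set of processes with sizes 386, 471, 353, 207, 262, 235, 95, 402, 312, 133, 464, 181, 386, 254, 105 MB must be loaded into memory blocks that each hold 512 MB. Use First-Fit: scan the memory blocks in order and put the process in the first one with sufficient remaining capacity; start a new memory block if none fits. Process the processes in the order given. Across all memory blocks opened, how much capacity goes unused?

memory block 1: place 386 MB, 126 MB left
memory block 2: place 471 MB, 41 MB left
memory block 3: place 353 MB, 159 MB left
memory block 4: place 207 MB, 305 MB left
memory block 4: place 262 MB, 43 MB left
memory block 5: place 235 MB, 277 MB left
memory block 1: place 95 MB, 31 MB left
memory block 6: place 402 MB, 110 MB left
memory block 7: place 312 MB, 200 MB left
memory block 3: place 133 MB, 26 MB left
memory block 8: place 464 MB, 48 MB left
memory block 5: place 181 MB, 96 MB left
memory block 9: place 386 MB, 126 MB left
memory block 10: place 254 MB, 258 MB left
memory block 6: place 105 MB, 5 MB left
10 memory blocks × 512 MB = 5120 MB; used 4246 MB; unused 874 MB.

874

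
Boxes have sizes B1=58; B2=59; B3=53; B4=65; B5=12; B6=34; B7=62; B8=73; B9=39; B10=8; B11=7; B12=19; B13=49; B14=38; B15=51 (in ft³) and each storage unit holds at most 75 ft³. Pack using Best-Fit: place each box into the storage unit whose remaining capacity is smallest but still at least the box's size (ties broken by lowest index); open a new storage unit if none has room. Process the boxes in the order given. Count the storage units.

10 storage units

storage unit 1: place B1 (58 ft³), 17 ft³ left
storage unit 2: place B2 (59 ft³), 16 ft³ left
storage unit 3: place B3 (53 ft³), 22 ft³ left
storage unit 4: place B4 (65 ft³), 10 ft³ left
storage unit 2: place B5 (12 ft³), 4 ft³ left
storage unit 5: place B6 (34 ft³), 41 ft³ left
storage unit 6: place B7 (62 ft³), 13 ft³ left
storage unit 7: place B8 (73 ft³), 2 ft³ left
storage unit 5: place B9 (39 ft³), 2 ft³ left
storage unit 4: place B10 (8 ft³), 2 ft³ left
storage unit 6: place B11 (7 ft³), 6 ft³ left
storage unit 3: place B12 (19 ft³), 3 ft³ left
storage unit 8: place B13 (49 ft³), 26 ft³ left
storage unit 9: place B14 (38 ft³), 37 ft³ left
storage unit 10: place B15 (51 ft³), 24 ft³ left
Final storage units: [58] [59,12] [53,19] [65,8] [34,39] [62,7] [73] [49] [38] [51].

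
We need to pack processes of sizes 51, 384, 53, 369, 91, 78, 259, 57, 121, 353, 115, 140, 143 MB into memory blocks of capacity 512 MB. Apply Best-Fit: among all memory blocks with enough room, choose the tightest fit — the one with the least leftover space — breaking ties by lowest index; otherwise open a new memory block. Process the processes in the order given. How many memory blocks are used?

5 memory blocks

51 MB → memory block 1 (remaining 461 MB)
384 MB → memory block 1 (remaining 77 MB)
53 MB → memory block 1 (remaining 24 MB)
369 MB → memory block 2 (remaining 143 MB)
91 MB → memory block 2 (remaining 52 MB)
78 MB → memory block 3 (remaining 434 MB)
259 MB → memory block 3 (remaining 175 MB)
57 MB → memory block 3 (remaining 118 MB)
121 MB → memory block 4 (remaining 391 MB)
353 MB → memory block 4 (remaining 38 MB)
115 MB → memory block 3 (remaining 3 MB)
140 MB → memory block 5 (remaining 372 MB)
143 MB → memory block 5 (remaining 229 MB)
Final memory blocks: [51,384,53] [369,91] [78,259,57,115] [121,353] [140,143].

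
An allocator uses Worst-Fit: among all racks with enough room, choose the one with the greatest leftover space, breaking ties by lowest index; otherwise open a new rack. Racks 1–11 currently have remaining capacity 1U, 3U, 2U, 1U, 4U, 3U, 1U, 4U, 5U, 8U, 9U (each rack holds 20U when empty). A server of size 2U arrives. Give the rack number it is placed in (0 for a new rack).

11

Racks with room: rack 2 (3U), rack 3 (2U), rack 5 (4U), rack 6 (3U), rack 8 (4U), rack 9 (5U), rack 10 (8U), rack 11 (9U).
Most room is rack 11 with 9U free.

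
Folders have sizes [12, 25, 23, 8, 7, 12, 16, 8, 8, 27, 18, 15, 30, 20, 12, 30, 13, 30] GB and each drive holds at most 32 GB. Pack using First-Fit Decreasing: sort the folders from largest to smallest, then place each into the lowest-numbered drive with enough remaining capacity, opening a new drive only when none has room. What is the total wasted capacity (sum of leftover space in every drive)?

38

Sorted descending: 30, 30, 30, 27, 25, 23, 20, 18, 16, 15, 13, 12, 12, 12, 8, 8, 8, 7.
drive 1: place 30 GB, 2 GB left
drive 2: place 30 GB, 2 GB left
drive 3: place 30 GB, 2 GB left
drive 4: place 27 GB, 5 GB left
drive 5: place 25 GB, 7 GB left
drive 6: place 23 GB, 9 GB left
drive 7: place 20 GB, 12 GB left
drive 8: place 18 GB, 14 GB left
drive 9: place 16 GB, 16 GB left
drive 9: place 15 GB, 1 GB left
drive 8: place 13 GB, 1 GB left
drive 7: place 12 GB, 0 GB left
drive 10: place 12 GB, 20 GB left
drive 10: place 12 GB, 8 GB left
drive 6: place 8 GB, 1 GB left
drive 10: place 8 GB, 0 GB left
drive 11: place 8 GB, 24 GB left
drive 5: place 7 GB, 0 GB left
11 drives × 32 GB = 352 GB; used 314 GB; unused 38 GB.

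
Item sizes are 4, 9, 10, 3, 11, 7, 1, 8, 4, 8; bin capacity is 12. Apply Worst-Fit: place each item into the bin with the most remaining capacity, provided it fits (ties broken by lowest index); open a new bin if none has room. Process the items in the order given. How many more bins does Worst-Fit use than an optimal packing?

Worst-Fit: [4,3,1] [9] [10] [11] [7,4] [8] [8] → 7 bins.
Total size 65; any packing needs at least ⌈65/12⌉ = 6 bins.
An optimal packing achieves that bound: [11,1] [10] [9,3] [8,4] [8,4] [7] → 6 bins.
Excess: 7 − 6 = 1.

1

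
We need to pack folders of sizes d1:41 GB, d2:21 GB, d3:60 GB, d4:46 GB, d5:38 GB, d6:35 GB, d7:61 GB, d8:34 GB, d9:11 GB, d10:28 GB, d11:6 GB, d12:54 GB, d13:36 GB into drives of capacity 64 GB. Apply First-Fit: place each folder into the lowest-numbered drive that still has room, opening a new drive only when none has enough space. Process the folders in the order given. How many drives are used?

9

d1 (41 GB) → drive 1 (remaining 23 GB)
d2 (21 GB) → drive 1 (remaining 2 GB)
d3 (60 GB) → drive 2 (remaining 4 GB)
d4 (46 GB) → drive 3 (remaining 18 GB)
d5 (38 GB) → drive 4 (remaining 26 GB)
d6 (35 GB) → drive 5 (remaining 29 GB)
d7 (61 GB) → drive 6 (remaining 3 GB)
d8 (34 GB) → drive 7 (remaining 30 GB)
d9 (11 GB) → drive 3 (remaining 7 GB)
d10 (28 GB) → drive 5 (remaining 1 GB)
d11 (6 GB) → drive 3 (remaining 1 GB)
d12 (54 GB) → drive 8 (remaining 10 GB)
d13 (36 GB) → drive 9 (remaining 28 GB)
Final drives: [41,21] [60] [46,11,6] [38] [35,28] [61] [34] [54] [36].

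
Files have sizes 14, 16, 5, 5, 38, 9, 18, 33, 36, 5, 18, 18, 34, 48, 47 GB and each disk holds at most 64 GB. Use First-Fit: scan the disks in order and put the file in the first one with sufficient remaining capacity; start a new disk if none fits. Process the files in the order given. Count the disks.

7 disks

14 GB → disk 1 (remaining 50 GB)
16 GB → disk 1 (remaining 34 GB)
5 GB → disk 1 (remaining 29 GB)
5 GB → disk 1 (remaining 24 GB)
38 GB → disk 2 (remaining 26 GB)
9 GB → disk 1 (remaining 15 GB)
18 GB → disk 2 (remaining 8 GB)
33 GB → disk 3 (remaining 31 GB)
36 GB → disk 4 (remaining 28 GB)
5 GB → disk 1 (remaining 10 GB)
18 GB → disk 3 (remaining 13 GB)
18 GB → disk 4 (remaining 10 GB)
34 GB → disk 5 (remaining 30 GB)
48 GB → disk 6 (remaining 16 GB)
47 GB → disk 7 (remaining 17 GB)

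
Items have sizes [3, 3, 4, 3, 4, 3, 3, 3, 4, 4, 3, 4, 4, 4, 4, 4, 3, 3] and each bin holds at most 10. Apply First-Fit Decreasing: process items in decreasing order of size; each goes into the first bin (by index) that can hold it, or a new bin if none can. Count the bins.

8 bins

Sorted descending: 4, 4, 4, 4, 4, 4, 4, 4, 4, 3, 3, 3, 3, 3, 3, 3, 3, 3.
4 → bin 1 (remaining 6)
4 → bin 1 (remaining 2)
4 → bin 2 (remaining 6)
4 → bin 2 (remaining 2)
4 → bin 3 (remaining 6)
4 → bin 3 (remaining 2)
4 → bin 4 (remaining 6)
4 → bin 4 (remaining 2)
4 → bin 5 (remaining 6)
3 → bin 5 (remaining 3)
3 → bin 5 (remaining 0)
3 → bin 6 (remaining 7)
3 → bin 6 (remaining 4)
3 → bin 6 (remaining 1)
3 → bin 7 (remaining 7)
3 → bin 7 (remaining 4)
3 → bin 7 (remaining 1)
3 → bin 8 (remaining 7)
Final bins: [4,4] [4,4] [4,4] [4,4] [4,3,3] [3,3,3] [3,3,3] [3].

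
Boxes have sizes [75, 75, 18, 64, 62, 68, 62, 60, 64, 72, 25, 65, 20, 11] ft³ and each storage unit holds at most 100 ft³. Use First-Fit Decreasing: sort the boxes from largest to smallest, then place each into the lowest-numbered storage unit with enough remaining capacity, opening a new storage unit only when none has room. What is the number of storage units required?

Sorted descending: 75, 75, 72, 68, 65, 64, 64, 62, 62, 60, 25, 20, 18, 11.
75 ft³ → storage unit 1 (remaining 25 ft³)
75 ft³ → storage unit 2 (remaining 25 ft³)
72 ft³ → storage unit 3 (remaining 28 ft³)
68 ft³ → storage unit 4 (remaining 32 ft³)
65 ft³ → storage unit 5 (remaining 35 ft³)
64 ft³ → storage unit 6 (remaining 36 ft³)
64 ft³ → storage unit 7 (remaining 36 ft³)
62 ft³ → storage unit 8 (remaining 38 ft³)
62 ft³ → storage unit 9 (remaining 38 ft³)
60 ft³ → storage unit 10 (remaining 40 ft³)
25 ft³ → storage unit 1 (remaining 0 ft³)
20 ft³ → storage unit 2 (remaining 5 ft³)
18 ft³ → storage unit 3 (remaining 10 ft³)
11 ft³ → storage unit 4 (remaining 21 ft³)

10 storage units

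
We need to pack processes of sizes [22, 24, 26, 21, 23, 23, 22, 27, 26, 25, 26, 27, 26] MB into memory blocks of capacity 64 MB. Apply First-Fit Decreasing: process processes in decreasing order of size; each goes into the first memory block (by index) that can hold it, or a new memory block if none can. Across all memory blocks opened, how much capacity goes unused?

130

Sorted descending: 27, 27, 26, 26, 26, 26, 25, 24, 23, 23, 22, 22, 21.
Put 27 MB in memory block 1; 37 MB remain.
Put 27 MB in memory block 1; 10 MB remain.
Put 26 MB in memory block 2; 38 MB remain.
Put 26 MB in memory block 2; 12 MB remain.
Put 26 MB in memory block 3; 38 MB remain.
Put 26 MB in memory block 3; 12 MB remain.
Put 25 MB in memory block 4; 39 MB remain.
Put 24 MB in memory block 4; 15 MB remain.
Put 23 MB in memory block 5; 41 MB remain.
Put 23 MB in memory block 5; 18 MB remain.
Put 22 MB in memory block 6; 42 MB remain.
Put 22 MB in memory block 6; 20 MB remain.
Put 21 MB in memory block 7; 43 MB remain.
7 memory blocks × 64 MB = 448 MB; used 318 MB; unused 130 MB.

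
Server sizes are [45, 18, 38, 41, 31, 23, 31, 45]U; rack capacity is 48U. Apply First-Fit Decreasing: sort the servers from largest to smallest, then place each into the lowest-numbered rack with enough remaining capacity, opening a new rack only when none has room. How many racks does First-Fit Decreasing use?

Sorted descending: 45, 45, 41, 38, 31, 31, 23, 18.
rack 1: place 45U, 3U left
rack 2: place 45U, 3U left
rack 3: place 41U, 7U left
rack 4: place 38U, 10U left
rack 5: place 31U, 17U left
rack 6: place 31U, 17U left
rack 7: place 23U, 25U left
rack 7: place 18U, 7U left

7 racks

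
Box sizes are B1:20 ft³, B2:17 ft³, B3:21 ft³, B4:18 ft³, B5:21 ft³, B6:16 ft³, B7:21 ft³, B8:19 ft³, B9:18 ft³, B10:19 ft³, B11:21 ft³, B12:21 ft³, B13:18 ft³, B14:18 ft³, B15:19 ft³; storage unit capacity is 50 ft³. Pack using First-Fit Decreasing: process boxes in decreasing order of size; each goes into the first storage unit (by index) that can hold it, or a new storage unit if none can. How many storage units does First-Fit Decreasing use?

8

Sorted descending: 21, 21, 21, 21, 21, 20, 19, 19, 19, 18, 18, 18, 18, 17, 16.
21 ft³ → storage unit 1 (remaining 29 ft³)
21 ft³ → storage unit 1 (remaining 8 ft³)
21 ft³ → storage unit 2 (remaining 29 ft³)
21 ft³ → storage unit 2 (remaining 8 ft³)
21 ft³ → storage unit 3 (remaining 29 ft³)
20 ft³ → storage unit 3 (remaining 9 ft³)
19 ft³ → storage unit 4 (remaining 31 ft³)
19 ft³ → storage unit 4 (remaining 12 ft³)
19 ft³ → storage unit 5 (remaining 31 ft³)
18 ft³ → storage unit 5 (remaining 13 ft³)
18 ft³ → storage unit 6 (remaining 32 ft³)
18 ft³ → storage unit 6 (remaining 14 ft³)
18 ft³ → storage unit 7 (remaining 32 ft³)
17 ft³ → storage unit 7 (remaining 15 ft³)
16 ft³ → storage unit 8 (remaining 34 ft³)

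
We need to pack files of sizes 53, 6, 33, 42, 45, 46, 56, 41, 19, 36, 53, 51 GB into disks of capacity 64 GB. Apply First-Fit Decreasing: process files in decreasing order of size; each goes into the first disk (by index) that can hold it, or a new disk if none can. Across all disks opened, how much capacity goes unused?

159

Sorted descending: 56, 53, 53, 51, 46, 45, 42, 41, 36, 33, 19, 6.
Put 56 GB in disk 1; 8 GB remain.
Put 53 GB in disk 2; 11 GB remain.
Put 53 GB in disk 3; 11 GB remain.
Put 51 GB in disk 4; 13 GB remain.
Put 46 GB in disk 5; 18 GB remain.
Put 45 GB in disk 6; 19 GB remain.
Put 42 GB in disk 7; 22 GB remain.
Put 41 GB in disk 8; 23 GB remain.
Put 36 GB in disk 9; 28 GB remain.
Put 33 GB in disk 10; 31 GB remain.
Put 19 GB in disk 6; 0 GB remain.
Put 6 GB in disk 1; 2 GB remain.
10 disks × 64 GB = 640 GB; used 481 GB; unused 159 GB.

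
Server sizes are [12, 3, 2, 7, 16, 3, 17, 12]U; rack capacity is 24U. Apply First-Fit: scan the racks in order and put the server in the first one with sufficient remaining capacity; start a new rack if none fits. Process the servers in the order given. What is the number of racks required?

Put 12U in rack 1; 12U remain.
Put 3U in rack 1; 9U remain.
Put 2U in rack 1; 7U remain.
Put 7U in rack 1; 0U remain.
Put 16U in rack 2; 8U remain.
Put 3U in rack 2; 5U remain.
Put 17U in rack 3; 7U remain.
Put 12U in rack 4; 12U remain.

4 racks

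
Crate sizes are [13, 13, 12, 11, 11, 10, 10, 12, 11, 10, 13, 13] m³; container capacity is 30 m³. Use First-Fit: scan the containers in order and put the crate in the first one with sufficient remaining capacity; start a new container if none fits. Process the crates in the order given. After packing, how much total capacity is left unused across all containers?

41

13 m³ → container 1 (remaining 17 m³)
13 m³ → container 1 (remaining 4 m³)
12 m³ → container 2 (remaining 18 m³)
11 m³ → container 2 (remaining 7 m³)
11 m³ → container 3 (remaining 19 m³)
10 m³ → container 3 (remaining 9 m³)
10 m³ → container 4 (remaining 20 m³)
12 m³ → container 4 (remaining 8 m³)
11 m³ → container 5 (remaining 19 m³)
10 m³ → container 5 (remaining 9 m³)
13 m³ → container 6 (remaining 17 m³)
13 m³ → container 6 (remaining 4 m³)
6 containers × 30 m³ = 180 m³; used 139 m³; unused 41 m³.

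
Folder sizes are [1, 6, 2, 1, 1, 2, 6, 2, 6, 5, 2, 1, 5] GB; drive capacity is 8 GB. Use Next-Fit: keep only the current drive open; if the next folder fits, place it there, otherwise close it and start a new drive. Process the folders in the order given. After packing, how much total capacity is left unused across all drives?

drive 1: place 1 GB, 7 GB left
drive 1: place 6 GB, 1 GB left
drive 2: place 2 GB, 6 GB left
drive 2: place 1 GB, 5 GB left
drive 2: place 1 GB, 4 GB left
drive 2: place 2 GB, 2 GB left
drive 3: place 6 GB, 2 GB left
drive 3: place 2 GB, 0 GB left
drive 4: place 6 GB, 2 GB left
drive 5: place 5 GB, 3 GB left
drive 5: place 2 GB, 1 GB left
drive 5: place 1 GB, 0 GB left
drive 6: place 5 GB, 3 GB left
6 drives × 8 GB = 48 GB; used 40 GB; unused 8 GB.

8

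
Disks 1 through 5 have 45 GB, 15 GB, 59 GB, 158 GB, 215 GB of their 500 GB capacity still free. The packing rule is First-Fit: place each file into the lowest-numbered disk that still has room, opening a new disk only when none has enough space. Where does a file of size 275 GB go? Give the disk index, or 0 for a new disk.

0

No disk has ≥ 275 GB free, so a new disk is opened.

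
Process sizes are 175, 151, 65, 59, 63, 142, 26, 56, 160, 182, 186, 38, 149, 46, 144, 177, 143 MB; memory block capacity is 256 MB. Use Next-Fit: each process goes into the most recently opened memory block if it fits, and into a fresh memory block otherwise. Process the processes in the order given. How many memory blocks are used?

memory block 1: place 175 MB, 81 MB left
memory block 2: place 151 MB, 105 MB left
memory block 2: place 65 MB, 40 MB left
memory block 3: place 59 MB, 197 MB left
memory block 3: place 63 MB, 134 MB left
memory block 4: place 142 MB, 114 MB left
memory block 4: place 26 MB, 88 MB left
memory block 4: place 56 MB, 32 MB left
memory block 5: place 160 MB, 96 MB left
memory block 6: place 182 MB, 74 MB left
memory block 7: place 186 MB, 70 MB left
memory block 7: place 38 MB, 32 MB left
memory block 8: place 149 MB, 107 MB left
memory block 8: place 46 MB, 61 MB left
memory block 9: place 144 MB, 112 MB left
memory block 10: place 177 MB, 79 MB left
memory block 11: place 143 MB, 113 MB left
Final memory blocks: [175] [151,65] [59,63] [142,26,56] [160] [182] [186,38] [149,46] [144] [177] [143].

11 memory blocks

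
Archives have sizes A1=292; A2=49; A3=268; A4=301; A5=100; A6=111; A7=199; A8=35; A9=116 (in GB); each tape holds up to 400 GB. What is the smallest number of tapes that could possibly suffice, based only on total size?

4 tapes

Total size = 292 + 49 + 268 + 301 + 100 + 111 + 199 + 35 + 116 = 1471 GB.
⌈1471 / 400⌉ = 4.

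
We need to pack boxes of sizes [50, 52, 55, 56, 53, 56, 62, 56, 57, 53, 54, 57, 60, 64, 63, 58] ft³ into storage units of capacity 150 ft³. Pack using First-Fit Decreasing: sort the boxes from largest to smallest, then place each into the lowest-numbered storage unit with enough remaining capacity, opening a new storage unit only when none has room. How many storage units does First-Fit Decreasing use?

8

Sorted descending: 64, 63, 62, 60, 58, 57, 57, 56, 56, 56, 55, 54, 53, 53, 52, 50.
Put 64 ft³ in storage unit 1; 86 ft³ remain.
Put 63 ft³ in storage unit 1; 23 ft³ remain.
Put 62 ft³ in storage unit 2; 88 ft³ remain.
Put 60 ft³ in storage unit 2; 28 ft³ remain.
Put 58 ft³ in storage unit 3; 92 ft³ remain.
Put 57 ft³ in storage unit 3; 35 ft³ remain.
Put 57 ft³ in storage unit 4; 93 ft³ remain.
Put 56 ft³ in storage unit 4; 37 ft³ remain.
Put 56 ft³ in storage unit 5; 94 ft³ remain.
Put 56 ft³ in storage unit 5; 38 ft³ remain.
Put 55 ft³ in storage unit 6; 95 ft³ remain.
Put 54 ft³ in storage unit 6; 41 ft³ remain.
Put 53 ft³ in storage unit 7; 97 ft³ remain.
Put 53 ft³ in storage unit 7; 44 ft³ remain.
Put 52 ft³ in storage unit 8; 98 ft³ remain.
Put 50 ft³ in storage unit 8; 48 ft³ remain.
Final storage units: [64,63] [62,60] [58,57] [57,56] [56,56] [55,54] [53,53] [52,50].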